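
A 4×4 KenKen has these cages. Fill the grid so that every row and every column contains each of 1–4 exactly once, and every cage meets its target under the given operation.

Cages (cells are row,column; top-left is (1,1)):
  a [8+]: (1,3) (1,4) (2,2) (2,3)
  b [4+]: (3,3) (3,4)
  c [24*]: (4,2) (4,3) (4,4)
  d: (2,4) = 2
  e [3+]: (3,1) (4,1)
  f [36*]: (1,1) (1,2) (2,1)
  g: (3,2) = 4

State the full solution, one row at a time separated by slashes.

4 3 2 1 / 3 1 4 2 / 2 4 1 3 / 1 2 3 4

The 3 cells of cage f must have product 36, which forces (1,1) = 4.
Cage f has product 36, so (1,2) = 3.
Cage f needs product 36, so (2,1) = 3.
D is a freebie, leaving (2,4) = 2.
G is a freebie, leaving (3,2) = 4.
Column 2 now contains 4, so (4,2) = 2.
The 4 cells of cage a must have sum 8, which forces (1,3) = 2.
Column 4 now contains 2, so (1,4) = 1.
Column 2 now contains 4, leaving (2,2) = 1.
Cage a has sum 8; hence (2,3) = 4.
Cage e's pair has sum 3, which forces (3,1) = 2.
Column 4 already has 1, leaving (3,4) = 3.
2 is placed in row 4; hence (4,1) = 1.
4 is placed in column 3, which forces (4,3) = 3.
3 is placed in column 4; hence (4,4) = 4.
3 is placed in row 3; hence (3,3) = 1.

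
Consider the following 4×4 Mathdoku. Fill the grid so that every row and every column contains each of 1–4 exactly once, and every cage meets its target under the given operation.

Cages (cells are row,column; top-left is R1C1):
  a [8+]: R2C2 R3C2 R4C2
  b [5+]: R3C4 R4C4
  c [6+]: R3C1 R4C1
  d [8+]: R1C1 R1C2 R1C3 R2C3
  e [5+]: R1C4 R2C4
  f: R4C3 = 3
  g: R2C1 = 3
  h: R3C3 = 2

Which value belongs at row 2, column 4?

G is a freebie, which forces R2C1 = 3.
H is a freebie, so R3C3 = 2.
Cage f is given, which forces R4C3 = 3.
Cage d has sum 8, leaving R1C3 = 4.
Column 3 already has 2, which forces R2C3 = 1.
Row 3 already has 2, which forces R3C1 = 4.
Cage a needs sum 8; hence R3C2 = 3.
3 is placed in row 3, so R3C4 = 1.
Cage c needs two cells with sum 6, so R4C1 = 2.
2 is placed in row 4; hence R4C4 = 4.
Column 1 already has 2; hence R1C1 = 1.
The 4 cells of cage d must have sum 8; hence R1C2 = 2.
Column 4 now contains 1, leaving R1C4 = 3.
Row 2 already has 1; hence R2C2 = 4.
Column 4 already has 4, which forces R2C4 = 2.
Row 4 already has 4; hence R4C2 = 1.
Filled in: 1 2 4 3 / 3 4 1 2 / 4 3 2 1 / 2 1 3 4.

2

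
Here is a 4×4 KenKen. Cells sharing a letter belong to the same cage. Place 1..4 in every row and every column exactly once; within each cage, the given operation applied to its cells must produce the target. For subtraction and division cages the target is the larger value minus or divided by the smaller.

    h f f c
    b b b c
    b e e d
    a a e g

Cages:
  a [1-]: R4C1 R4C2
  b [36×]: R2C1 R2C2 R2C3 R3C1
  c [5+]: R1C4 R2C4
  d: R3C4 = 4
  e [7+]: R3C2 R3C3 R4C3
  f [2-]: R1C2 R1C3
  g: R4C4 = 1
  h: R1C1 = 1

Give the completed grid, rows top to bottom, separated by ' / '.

Cage h is given, which forces R1C1 = 1.
Column 1 already has 1, leaving R2C1 = 4.
The 4 cells of cage b must have product 36, which forces R3C1 = 3.
Cage d is a single given cell; hence R3C4 = 4.
Column 1 already has 3, which forces R4C1 = 2.
Cage g is a single given cell, which forces R4C4 = 1.
Cage a's pair has difference 1, leaving R4C2 = 3.
Cage e has sum 7; hence R4C3 = 4.
Cage f's pair has difference 2, which forces R1C2 = 4.
4 is placed in column 3, so R1C3 = 2.
Row 1 already has 2, leaving R1C4 = 3.
Column 2 now contains 3, leaving R2C2 = 1.
Cage b has product 36; hence R2C3 = 3.
3 is placed in column 4, which forces R2C4 = 2.
1 is placed in column 2, leaving R3C2 = 2.
Column 3 now contains 2; hence R3C3 = 1.

1 4 2 3 / 4 1 3 2 / 3 2 1 4 / 2 3 4 1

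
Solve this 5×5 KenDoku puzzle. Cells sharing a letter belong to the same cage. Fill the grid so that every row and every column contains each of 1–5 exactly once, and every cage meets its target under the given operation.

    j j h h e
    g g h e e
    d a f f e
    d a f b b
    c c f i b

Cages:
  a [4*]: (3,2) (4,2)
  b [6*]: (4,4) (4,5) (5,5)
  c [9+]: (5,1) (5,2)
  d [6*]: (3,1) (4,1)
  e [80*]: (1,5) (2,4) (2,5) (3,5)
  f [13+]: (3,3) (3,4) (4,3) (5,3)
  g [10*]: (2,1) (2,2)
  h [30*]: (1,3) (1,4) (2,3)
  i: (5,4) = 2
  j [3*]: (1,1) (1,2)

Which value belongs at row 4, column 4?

Cage i is a single given cell, which forces (5,4) = 2.
2 is placed in column 4, so (2,4) = 4.
Cage b has product 6, which forces (4,5) = 2.
Cage d needs two cells with product 6, so (3,1) = 2.
Row 4 already has 2; hence (4,1) = 3.
Row 4 now contains 3, which forces (4,4) = 1.
3 is placed in column 1; hence (1,1) = 1.
Cage j's pair has product 3; hence (1,2) = 3.
Row 1 now contains 3, which forces (1,4) = 5.
5 is placed in row 1, which forces (1,5) = 4.
Column 1 now contains 2, leaving (2,1) = 5.
Cage g needs two cells with product 10, leaving (2,2) = 2.
Row 2 already has 2, so (2,3) = 3.
5 is placed in row 2, leaving (2,5) = 1.
Cage a's pair has product 4, leaving (3,2) = 1.
Column 4 now contains 5, which forces (3,4) = 3.
Column 5 already has 1, which forces (3,5) = 5.
Row 4 now contains 1; hence (4,2) = 4.
Row 4 already has 4; hence (4,3) = 5.
Column 1 already has 5, leaving (5,1) = 4.
Column 2 now contains 4; hence (5,2) = 5.
Row 5 already has 4; hence (5,3) = 1.
Cage b has product 6, which forces (5,5) = 3.
5 is placed in row 1; hence (1,3) = 2.
Row 3 already has 5; hence (3,3) = 4.
Filled in: 1 3 2 5 4 / 5 2 3 4 1 / 2 1 4 3 5 / 3 4 5 1 2 / 4 5 1 2 3.

1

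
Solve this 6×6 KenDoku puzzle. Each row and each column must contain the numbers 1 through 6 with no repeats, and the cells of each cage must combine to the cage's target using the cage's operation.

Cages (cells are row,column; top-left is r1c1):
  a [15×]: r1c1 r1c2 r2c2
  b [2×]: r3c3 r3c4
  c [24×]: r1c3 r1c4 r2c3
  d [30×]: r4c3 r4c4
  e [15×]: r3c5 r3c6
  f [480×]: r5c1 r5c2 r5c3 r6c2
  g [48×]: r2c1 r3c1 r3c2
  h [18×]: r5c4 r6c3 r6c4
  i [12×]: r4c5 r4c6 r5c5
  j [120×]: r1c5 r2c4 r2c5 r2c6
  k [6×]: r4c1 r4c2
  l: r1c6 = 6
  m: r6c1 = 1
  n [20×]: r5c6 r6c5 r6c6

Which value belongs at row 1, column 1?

5

L is a freebie, leaving r1c6 = 6.
Cage m is a single given cell, leaving r6c1 = 1.
Cage f has product 480, so r6c2 = 4.
Row 6 already has 4, so r6c6 = 5.
The two cells of cage e must have product 15; hence r3c5 = 5.
Column 6 already has 5; hence r3c6 = 3.
Cage n has product 20; hence r5c6 = 2.
5 is placed in row 6, which forces r6c5 = 2.
The 4 cells of cage j must have product 120, so r2c4 = 5.
Cage j needs product 120, so r2c5 = 6.
Column 4 now contains 5, which forces r4c4 = 6.
The 3 cells of cage h must have product 18, so r5c4 = 1.
Column 4 already has 6, which forces r6c4 = 3.
The two cells of cage b must have product 2, so r3c3 = 1.
1 is placed in column 4; hence r3c4 = 2.
Row 4 now contains 6; hence r4c3 = 5.
Row 6 now contains 3; hence r6c3 = 6.
2 is placed in column 4; hence r1c4 = 4.
Row 1 already has 4, leaving r1c5 = 1.
The 3 cells of cage g must have product 48, leaving r2c1 = 2.
2 is placed in row 2; hence r2c3 = 3.
Cage g needs product 48, leaving r3c1 = 4.
2 is placed in row 3, so r3c2 = 6.
Column 1 now contains 2, so r4c1 = 3.
Row 4 already has 3; hence r4c2 = 2.
Row 4 already has 3; hence r4c5 = 4.
4 is placed in row 4, leaving r4c6 = 1.
Column 2 now contains 6, so r5c2 = 5.
Column 3 now contains 6, leaving r5c3 = 4.
Column 5 now contains 4, so r5c5 = 3.
Column 1 now contains 3, which forces r1c1 = 5.
5 is placed in column 2, which forces r1c2 = 3.
Column 3 already has 3, which forces r1c3 = 2.
3 is placed in row 2; hence r2c2 = 1.
Column 6 now contains 1, so r2c6 = 4.
Row 5 already has 5, leaving r5c1 = 6.
The full grid is 5 3 2 4 1 6 / 2 1 3 5 6 4 / 4 6 1 2 5 3 / 3 2 5 6 4 1 / 6 5 4 1 3 2 / 1 4 6 3 2 5.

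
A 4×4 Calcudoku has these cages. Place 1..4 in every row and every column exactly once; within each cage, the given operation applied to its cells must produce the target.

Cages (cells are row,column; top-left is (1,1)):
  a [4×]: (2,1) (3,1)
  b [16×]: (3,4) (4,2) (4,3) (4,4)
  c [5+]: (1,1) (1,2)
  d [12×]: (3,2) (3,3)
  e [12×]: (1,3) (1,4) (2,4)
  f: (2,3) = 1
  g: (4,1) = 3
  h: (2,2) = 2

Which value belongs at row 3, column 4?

H is a freebie, leaving (2,2) = 2.
Cage f is a single given cell, so (2,3) = 1.
The 4 cells of cage b must have product 16, which forces (3,4) = 2.
G is a freebie; hence (4,1) = 3.
Cage e needs product 12, leaving (1,4) = 1.
Row 2 already has 1, which forces (2,1) = 4.
Row 2 already has 4, which forces (2,4) = 3.
Cage a needs two cells with product 4, leaving (3,1) = 1.
The 4 cells of cage b must have product 16, leaving (4,3) = 2.
Column 4 already has 1, leaving (4,4) = 4.
Column 1 now contains 4, which forces (1,1) = 2.
Cage c needs two cells with sum 5, so (1,2) = 3.
Cage e has product 12, which forces (1,3) = 4.
Column 2 now contains 3; hence (3,2) = 4.
4 is placed in column 3, so (3,3) = 3.
4 is placed in row 4, which forces (4,2) = 1.
Completed grid: 2 3 4 1 / 4 2 1 3 / 1 4 3 2 / 3 1 2 4.

2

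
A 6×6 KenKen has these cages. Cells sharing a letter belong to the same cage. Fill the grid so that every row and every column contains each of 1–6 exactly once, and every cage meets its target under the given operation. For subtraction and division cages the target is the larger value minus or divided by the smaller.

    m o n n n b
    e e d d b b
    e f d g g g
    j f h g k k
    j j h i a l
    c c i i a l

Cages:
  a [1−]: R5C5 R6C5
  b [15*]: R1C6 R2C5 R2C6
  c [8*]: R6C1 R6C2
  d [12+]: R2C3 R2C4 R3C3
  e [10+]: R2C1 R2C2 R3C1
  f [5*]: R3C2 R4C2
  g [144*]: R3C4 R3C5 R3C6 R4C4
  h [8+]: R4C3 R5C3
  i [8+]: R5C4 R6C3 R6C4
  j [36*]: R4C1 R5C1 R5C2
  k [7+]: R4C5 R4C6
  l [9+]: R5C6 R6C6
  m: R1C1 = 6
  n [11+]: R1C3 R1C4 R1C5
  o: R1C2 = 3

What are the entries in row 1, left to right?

M is a freebie, leaving R1C1 = 6.
Cage o is a single given cell, which forces R1C2 = 3.
The 3 cells of cage j must have product 36, which forces R5C2 = 6.
The only place for 1 in row 1 is R1C6.
The only place for 1 in row 5 is R5C4.
Cage i has sum 8, so R6C3 = 1.
Cage i has sum 8, which forces R6C4 = 6.
6 is placed in row 6, so R6C6 = 5.
Cage b needs product 15, leaving R2C5 = 5.
Column 6 now contains 5, leaving R2C6 = 3.
Cage l's pair has sum 9, which forces R5C6 = 4.
Row 6 now contains 5, so R6C5 = 3.
The two cells of cage k must have sum 7; hence R4C5 = 1.
Cage k needs two cells with sum 7; hence R4C6 = 6.
4 is placed in row 5; hence R5C5 = 2.
2 is placed in column 5; hence R1C5 = 4.
Cage f needs two cells with product 5, so R3C2 = 1.
Cage g needs product 144, which forces R3C5 = 6.
6 is placed in column 6, leaving R3C6 = 2.
Cage j needs product 36, which forces R4C1 = 2.
1 is placed in row 4, leaving R4C2 = 5.
5 is placed in row 4, leaving R4C3 = 3.
3 is placed in row 4, leaving R4C4 = 4.
Row 5 already has 2, leaving R5C1 = 3.
Column 3 already has 3, so R5C3 = 5.
2 is placed in column 1, which forces R6C1 = 4.
Row 6 already has 4, leaving R6C2 = 2.
Column 3 already has 5, which forces R1C3 = 2.
Cage n needs sum 11, so R1C4 = 5.
Column 1 now contains 4; hence R2C1 = 1.
1 is placed in column 2, so R2C2 = 4.
Cage d has sum 12, which forces R2C3 = 6.
Column 4 now contains 4, so R2C4 = 2.
Column 1 now contains 4; hence R3C1 = 5.
2 is placed in row 3, leaving R3C3 = 4.
Column 4 now contains 4, which forces R3C4 = 3.
Filled in: 6 3 2 5 4 1 / 1 4 6 2 5 3 / 5 1 4 3 6 2 / 2 5 3 4 1 6 / 3 6 5 1 2 4 / 4 2 1 6 3 5.

6 3 2 5 4 1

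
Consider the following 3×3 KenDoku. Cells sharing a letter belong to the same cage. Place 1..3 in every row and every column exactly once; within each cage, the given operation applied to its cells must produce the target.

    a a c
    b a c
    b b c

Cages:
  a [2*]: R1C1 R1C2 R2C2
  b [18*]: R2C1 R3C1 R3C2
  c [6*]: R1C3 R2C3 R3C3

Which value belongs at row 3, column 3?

1

The 3 cells of cage a must have product 2; hence R1C1 = 1.
The 3 cells of cage a must have product 2, leaving R1C2 = 2.
2 is placed in row 1, leaving R1C3 = 3.
Cage b needs product 18, which forces R2C1 = 3.
The 3 cells of cage a must have product 2, so R2C2 = 1.
Row 2 now contains 1, so R2C3 = 2.
Cage b needs product 18; hence R3C1 = 2.
Cage b needs product 18, which forces R3C2 = 3.
2 is placed in column 3, leaving R3C3 = 1.
The full grid is 1 2 3 / 3 1 2 / 2 3 1.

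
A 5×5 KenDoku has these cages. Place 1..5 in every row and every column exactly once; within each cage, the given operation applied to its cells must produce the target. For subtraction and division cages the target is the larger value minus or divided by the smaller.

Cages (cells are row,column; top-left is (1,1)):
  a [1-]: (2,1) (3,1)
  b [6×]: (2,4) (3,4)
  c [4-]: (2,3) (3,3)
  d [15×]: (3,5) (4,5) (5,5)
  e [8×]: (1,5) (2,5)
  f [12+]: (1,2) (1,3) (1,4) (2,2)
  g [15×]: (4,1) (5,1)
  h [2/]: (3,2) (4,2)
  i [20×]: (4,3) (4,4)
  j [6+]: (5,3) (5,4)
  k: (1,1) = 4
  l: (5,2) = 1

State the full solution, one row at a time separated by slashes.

4 5 3 1 2 / 1 3 5 2 4 / 2 4 1 3 5 / 3 2 4 5 1 / 5 1 2 4 3

Cage k is a single given cell, which forces (1,1) = 4.
Row 1 already has 4; hence (1,5) = 2.
Column 5 now contains 2, which forces (2,5) = 4.
L is a freebie, so (5,2) = 1.
Cage f has sum 12, which forces (1,2) = 5.
Cage f has sum 12, leaving (2,2) = 3.
3 is placed in row 2, which forces (2,4) = 2.
Column 4 now contains 2, leaving (3,4) = 3.
Column 4 now contains 2, leaving (5,4) = 4.
Cage f has sum 12, so (1,3) = 3.
Column 4 now contains 3, leaving (1,4) = 1.
Row 2 now contains 2, which forces (2,1) = 1.
1 is placed in row 2; hence (2,3) = 5.
The two cells of cage a must have difference 1, leaving (3,1) = 2.
2 is placed in row 3; hence (3,2) = 4.
Column 3 already has 5, which forces (3,3) = 1.
Row 3 already has 1; hence (3,5) = 5.
Column 2 already has 4, so (4,2) = 2.
Cage i needs two cells with product 20, which forces (4,3) = 4.
Column 4 now contains 4; hence (4,4) = 5.
Row 5 now contains 4; hence (5,3) = 2.
Column 5 now contains 5; hence (5,5) = 3.
Row 4 now contains 5, leaving (4,1) = 3.
Column 5 already has 3, which forces (4,5) = 1.
Row 5 already has 3, which forces (5,1) = 5.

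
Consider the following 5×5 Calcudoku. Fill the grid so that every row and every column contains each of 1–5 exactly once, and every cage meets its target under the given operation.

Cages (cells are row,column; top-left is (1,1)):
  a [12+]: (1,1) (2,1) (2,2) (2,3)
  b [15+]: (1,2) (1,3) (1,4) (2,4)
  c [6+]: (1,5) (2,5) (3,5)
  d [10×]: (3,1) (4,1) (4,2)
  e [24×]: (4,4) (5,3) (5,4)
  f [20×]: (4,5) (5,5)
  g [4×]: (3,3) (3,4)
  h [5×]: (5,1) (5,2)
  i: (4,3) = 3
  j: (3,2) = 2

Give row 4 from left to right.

Cage j is a single given cell, which forces (3,2) = 2.
Cage i is a single given cell; hence (4,3) = 3.
The 3 cells of cage d must have product 10, leaving (4,1) = 2.
Row 4 already has 2, so (4,4) = 4.
4 is placed in row 4, so (4,5) = 5.
Cage e has product 24, so (5,4) = 3.
5 is placed in column 5, which forces (5,5) = 4.
3 is placed in column 4, which forces (2,4) = 5.
The 3 cells of cage d must have product 10, so (3,1) = 5.
Cage g needs two cells with product 4, leaving (3,3) = 4.
4 is placed in column 4, which forces (3,4) = 1.
Row 3 now contains 1, leaving (3,5) = 3.
Row 4 now contains 5, so (4,2) = 1.
Column 1 now contains 5; hence (5,1) = 1.
1 is placed in column 2; hence (5,2) = 5.
Row 5 already has 4, which forces (5,3) = 2.
Cage a has sum 12; hence (1,1) = 4.
Cage b has sum 15, so (1,2) = 3.
4 is placed in column 3; hence (1,3) = 5.
Column 4 now contains 1; hence (1,4) = 2.
Row 1 now contains 2, leaving (1,5) = 1.
Cage a has sum 12, which forces (2,1) = 3.
Cage a has sum 12; hence (2,2) = 4.
2 is placed in column 3, so (2,3) = 1.
Column 5 now contains 1, which forces (2,5) = 2.
Completed grid: 4 3 5 2 1 / 3 4 1 5 2 / 5 2 4 1 3 / 2 1 3 4 5 / 1 5 2 3 4.

2 1 3 4 5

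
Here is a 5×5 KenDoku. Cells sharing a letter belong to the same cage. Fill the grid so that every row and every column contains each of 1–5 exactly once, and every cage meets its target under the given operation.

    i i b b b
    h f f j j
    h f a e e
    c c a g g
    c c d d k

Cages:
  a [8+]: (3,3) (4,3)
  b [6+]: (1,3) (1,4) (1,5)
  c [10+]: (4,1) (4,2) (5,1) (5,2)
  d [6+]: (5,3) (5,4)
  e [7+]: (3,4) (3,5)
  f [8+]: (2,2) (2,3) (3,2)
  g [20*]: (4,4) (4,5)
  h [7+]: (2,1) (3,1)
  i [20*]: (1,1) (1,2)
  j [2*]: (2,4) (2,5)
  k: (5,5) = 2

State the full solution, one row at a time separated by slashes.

K is a freebie, leaving (5,5) = 2.
Cage j needs two cells with product 2, which forces (2,4) = 2.
Column 5 now contains 2, which forces (2,5) = 1.
The 3 cells of cage b must have sum 6, leaving (1,3) = 2.
Cage b has sum 6, which forces (1,4) = 1.
Column 5 already has 1, so (1,5) = 3.
Cage f needs sum 8; hence (3,2) = 1.
3 is placed in column 5, so (3,5) = 4.
Column 5 now contains 4, leaving (4,5) = 5.
1 is placed in column 4, which forces (5,4) = 5.
The two cells of cage a must have sum 8, leaving (3,3) = 5.
4 is placed in row 3, so (3,4) = 3.
Row 4 already has 5, which forces (4,3) = 3.
Row 4 already has 5, leaving (4,4) = 4.
Row 5 already has 5, leaving (5,3) = 1.
The two cells of cage h must have sum 7, so (2,1) = 5.
The 3 cells of cage f must have sum 8, which forces (2,2) = 3.
Column 3 now contains 3; hence (2,3) = 4.
Row 3 now contains 3; hence (3,1) = 2.
The 4 cells of cage c must have sum 10, so (4,1) = 1.
Row 4 already has 4; hence (4,2) = 2.
Column 2 now contains 3, leaving (5,2) = 4.
Column 1 already has 5, leaving (1,1) = 4.
Column 2 now contains 4; hence (1,2) = 5.
Row 5 already has 4, which forces (5,1) = 3.

4 5 2 1 3 / 5 3 4 2 1 / 2 1 5 3 4 / 1 2 3 4 5 / 3 4 1 5 2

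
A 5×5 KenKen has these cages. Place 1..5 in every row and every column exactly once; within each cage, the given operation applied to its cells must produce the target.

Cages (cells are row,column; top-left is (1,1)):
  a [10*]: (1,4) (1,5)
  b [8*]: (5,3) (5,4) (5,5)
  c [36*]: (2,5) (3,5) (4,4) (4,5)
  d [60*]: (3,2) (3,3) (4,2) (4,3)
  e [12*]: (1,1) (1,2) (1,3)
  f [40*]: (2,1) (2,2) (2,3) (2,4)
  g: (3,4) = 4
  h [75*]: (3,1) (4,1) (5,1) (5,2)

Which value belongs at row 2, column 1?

2

Cage g is a single given cell, which forces (3,4) = 4.
The 4 cells of cage c must have product 36, leaving (4,4) = 3.
Cage h has product 75; hence (5,2) = 5.
In row 2, 3 can only go at (2,5), so (2,5) = 3.
3 is placed in column 5, which forces (3,5) = 1.
Cage c has product 36; hence (4,5) = 4.
Column 5 already has 4; hence (5,5) = 2.
The two cells of cage a must have product 10, which forces (1,4) = 2.
2 is placed in column 5, leaving (1,5) = 5.
1 is placed in row 3, so (3,2) = 3.
Cage d has product 60, which forces (3,3) = 2.
Cage d needs product 60; hence (4,2) = 2.
Cage d has product 60, which forces (4,3) = 5.
Cage b has product 8, so (5,3) = 4.
Row 5 now contains 2, leaving (5,4) = 1.
The 4 cells of cage f must have product 40, leaving (2,1) = 2.
Cage f has product 40; hence (2,2) = 4.
4 is placed in column 3, leaving (2,3) = 1.
Column 4 already has 1, leaving (2,4) = 5.
3 is placed in row 3, which forces (3,1) = 5.
Row 4 now contains 5, so (4,1) = 1.
1 is placed in row 5, leaving (5,1) = 3.
Column 1 already has 3, so (1,1) = 4.
Column 2 already has 4, so (1,2) = 1.
1 is placed in column 3; hence (1,3) = 3.
The full grid is 4 1 3 2 5 / 2 4 1 5 3 / 5 3 2 4 1 / 1 2 5 3 4 / 3 5 4 1 2.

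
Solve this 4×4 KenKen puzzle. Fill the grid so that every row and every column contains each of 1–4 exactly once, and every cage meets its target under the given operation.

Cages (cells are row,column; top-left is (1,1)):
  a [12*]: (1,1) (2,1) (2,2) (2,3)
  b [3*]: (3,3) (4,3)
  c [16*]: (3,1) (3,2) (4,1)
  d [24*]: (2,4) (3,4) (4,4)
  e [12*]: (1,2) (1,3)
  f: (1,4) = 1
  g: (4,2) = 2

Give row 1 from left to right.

2 3 4 1

F is a freebie, leaving (1,4) = 1.
G is a freebie, leaving (4,2) = 2.
Row 1 already has 1; hence (1,1) = 2.
Cage a needs product 12, which forces (2,3) = 2.
Cage c has product 16; hence (3,1) = 1.
Column 2 already has 2, which forces (3,2) = 4.
Row 3 already has 1, which forces (3,3) = 3.
Row 3 now contains 3, which forces (3,4) = 2.
Row 4 now contains 2, which forces (4,1) = 4.
Column 3 already has 3, so (4,3) = 1.
Row 4 now contains 4; hence (4,4) = 3.
Column 2 now contains 4; hence (1,2) = 3.
Column 3 already has 3, so (1,3) = 4.
Column 1 already has 1; hence (2,1) = 3.
The 4 cells of cage a must have product 12; hence (2,2) = 1.
Column 4 already has 3, so (2,4) = 4.
Completed grid: 2 3 4 1 / 3 1 2 4 / 1 4 3 2 / 4 2 1 3.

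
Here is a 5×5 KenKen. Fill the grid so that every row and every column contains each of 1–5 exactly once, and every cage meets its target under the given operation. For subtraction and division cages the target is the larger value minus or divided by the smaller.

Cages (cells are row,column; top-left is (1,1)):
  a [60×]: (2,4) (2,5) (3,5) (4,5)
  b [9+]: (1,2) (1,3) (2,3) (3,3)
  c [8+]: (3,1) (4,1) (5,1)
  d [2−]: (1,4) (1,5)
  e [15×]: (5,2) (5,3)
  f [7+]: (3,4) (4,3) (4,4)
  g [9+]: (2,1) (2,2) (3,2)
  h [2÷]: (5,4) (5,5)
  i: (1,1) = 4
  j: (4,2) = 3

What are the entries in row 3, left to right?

2 4 5 1 3

Cage i is given, so (1,1) = 4.
Cage j is a single given cell, so (4,2) = 3.
Column 2 now contains 3; hence (5,2) = 5.
5 is placed in row 5, so (5,3) = 3.
Cage g needs sum 9, leaving (2,1) = 3.
Cage a has product 60, leaving (3,5) = 3.
Cage d's pair has difference 2, leaving (1,4) = 3.
Column 2 needs a 1, and only (1,2) is open for it.
Row 1 now contains 1, leaving (1,5) = 5.
5 is placed in row 1, so (1,3) = 2.
Cage a has product 60; hence (2,4) = 5.
Row 2 already has 5, so (2,3) = 1.
Row 2 now contains 1, leaving (2,5) = 4.
Cage b has sum 9, which forces (3,3) = 5.
Column 3 already has 1, which forces (4,3) = 4.
4 is placed in column 5, which forces (4,5) = 1.
Column 5 already has 1; hence (5,5) = 2.
Row 2 now contains 4, so (2,2) = 2.
Cage c has sum 8, which forces (3,1) = 2.
The 3 cells of cage g must have sum 9; hence (3,2) = 4.
Cage f needs sum 7; hence (3,4) = 1.
Cage c has sum 8, which forces (4,1) = 5.
Row 4 already has 1; hence (4,4) = 2.
Row 5 already has 2; hence (5,1) = 1.
1 is placed in column 4, leaving (5,4) = 4.
Completed grid: 4 1 2 3 5 / 3 2 1 5 4 / 2 4 5 1 3 / 5 3 4 2 1 / 1 5 3 4 2.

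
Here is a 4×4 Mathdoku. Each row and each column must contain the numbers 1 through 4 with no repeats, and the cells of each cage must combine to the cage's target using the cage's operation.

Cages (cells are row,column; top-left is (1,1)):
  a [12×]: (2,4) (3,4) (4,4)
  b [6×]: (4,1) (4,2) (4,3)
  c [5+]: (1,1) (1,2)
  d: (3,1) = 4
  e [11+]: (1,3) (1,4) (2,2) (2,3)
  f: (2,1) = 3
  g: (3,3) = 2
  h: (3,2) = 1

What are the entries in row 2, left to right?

3 2 4 1

Cage f is a single given cell, leaving (2,1) = 3.
Cage d is a single given cell, which forces (3,1) = 4.
H is a freebie, which forces (3,2) = 1.
Cage g is a single given cell, so (3,3) = 2.
1 is placed in row 3, leaving (3,4) = 3.
The only place for 2 in row 2 is (2,2).
Cage e needs sum 11, so (2,3) = 4.
4 is placed in row 2; hence (2,4) = 1.
Cage b needs product 6, leaving (4,1) = 2.
Column 2 now contains 2; hence (4,2) = 3.
The 3 cells of cage b must have product 6, leaving (4,3) = 1.
Column 4 already has 1, so (4,4) = 4.
Column 1 already has 2; hence (1,1) = 1.
3 is placed in column 2; hence (1,2) = 4.
1 is placed in column 3, so (1,3) = 3.
Column 4 already has 4, leaving (1,4) = 2.
Completed grid: 1 4 3 2 / 3 2 4 1 / 4 1 2 3 / 2 3 1 4.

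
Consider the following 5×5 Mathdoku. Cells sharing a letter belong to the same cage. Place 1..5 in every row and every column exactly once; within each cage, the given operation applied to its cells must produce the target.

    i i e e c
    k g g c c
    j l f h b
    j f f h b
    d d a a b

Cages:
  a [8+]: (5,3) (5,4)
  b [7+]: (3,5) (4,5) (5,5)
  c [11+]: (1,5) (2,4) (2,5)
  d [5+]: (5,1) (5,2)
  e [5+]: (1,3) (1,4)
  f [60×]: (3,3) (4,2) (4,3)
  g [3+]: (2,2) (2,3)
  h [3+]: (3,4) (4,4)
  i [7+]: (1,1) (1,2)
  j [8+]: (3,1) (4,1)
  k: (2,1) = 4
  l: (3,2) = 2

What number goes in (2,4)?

3

Cage k is a single given cell, so (2,1) = 4.
Cage l is a single given cell; hence (3,2) = 2.
2 is placed in row 3, which forces (3,4) = 1.
Row 3 already has 1, leaving (3,5) = 4.
Column 4 now contains 1, which forces (4,4) = 2.
Row 4 already has 2, so (4,5) = 1.
1 is placed in column 5, which forces (5,5) = 2.
The 3 cells of cage c must have sum 11, so (1,5) = 3.
Column 2 already has 2, which forces (2,2) = 1.
Cage g needs two cells with sum 3, leaving (2,3) = 2.
Cage c has sum 11, leaving (2,4) = 3.
Cage c needs sum 11, so (2,5) = 5.
Cage d needs two cells with sum 5; hence (5,1) = 1.
Cage d needs two cells with sum 5, so (5,2) = 4.
3 is placed in column 4, leaving (5,4) = 5.
Row 1 already has 3, leaving (1,1) = 2.
Column 2 now contains 4; hence (1,2) = 5.
Column 3 already has 2, which forces (1,3) = 1.
Row 1 already has 3, leaving (1,4) = 4.
Column 2 now contains 5, which forces (4,2) = 3.
Cage f needs product 60, so (4,3) = 4.
Row 5 now contains 5, which forces (5,3) = 3.
Cage j's pair has sum 8, so (3,1) = 3.
3 is placed in column 3, leaving (3,3) = 5.
Row 4 already has 3, which forces (4,1) = 5.
Filled in: 2 5 1 4 3 / 4 1 2 3 5 / 3 2 5 1 4 / 5 3 4 2 1 / 1 4 3 5 2.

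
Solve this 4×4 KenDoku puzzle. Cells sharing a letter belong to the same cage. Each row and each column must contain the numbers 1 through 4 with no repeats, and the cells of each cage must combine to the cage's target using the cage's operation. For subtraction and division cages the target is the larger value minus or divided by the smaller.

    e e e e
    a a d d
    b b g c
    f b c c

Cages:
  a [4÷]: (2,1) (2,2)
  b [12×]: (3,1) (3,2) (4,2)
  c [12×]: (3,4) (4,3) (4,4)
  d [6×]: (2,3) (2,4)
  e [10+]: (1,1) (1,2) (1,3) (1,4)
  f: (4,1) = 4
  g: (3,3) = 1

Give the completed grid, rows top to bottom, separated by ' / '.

3 1 4 2 / 1 4 2 3 / 2 3 1 4 / 4 2 3 1

Cage g is given; hence (3,3) = 1.
F is a freebie, which forces (4,1) = 4.
Column 1 already has 4, so (2,1) = 1.
Cage a needs two cells with quotient 4, so (2,2) = 4.
4 is placed in column 2, which forces (3,2) = 3.
3 is placed in row 3, which forces (3,1) = 2.
Row 3 already has 2, which forces (3,4) = 4.
Cage b has product 12; hence (4,2) = 2.
2 is placed in row 4, which forces (4,3) = 3.
3 is placed in row 4, which forces (4,4) = 1.
Column 1 now contains 2, which forces (1,1) = 3.
Column 2 already has 2, so (1,2) = 1.
Cage e needs sum 10, so (1,3) = 4.
Cage e needs sum 10, so (1,4) = 2.
Column 3 already has 3; hence (2,3) = 2.
The two cells of cage d must have product 6; hence (2,4) = 3.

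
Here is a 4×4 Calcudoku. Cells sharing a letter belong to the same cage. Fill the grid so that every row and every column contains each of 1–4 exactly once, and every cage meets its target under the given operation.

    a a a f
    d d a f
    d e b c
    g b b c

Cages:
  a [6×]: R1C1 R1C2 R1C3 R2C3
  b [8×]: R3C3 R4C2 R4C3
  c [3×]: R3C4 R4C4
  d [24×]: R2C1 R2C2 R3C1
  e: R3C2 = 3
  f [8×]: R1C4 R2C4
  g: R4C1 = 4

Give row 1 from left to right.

The 4 cells of cage a must have product 6, so R2C3 = 1.
Cage e is given, leaving R3C2 = 3.
Row 3 already has 3, which forces R3C4 = 1.
Cage g is given; hence R4C1 = 4.
Row 4 already has 4, which forces R4C3 = 2.
1 is placed in column 4, so R4C4 = 3.
Column 3 now contains 2; hence R1C3 = 3.
The 3 cells of cage d must have product 24, which forces R2C1 = 3.
Cage d needs product 24, leaving R2C2 = 4.
4 is placed in row 2, leaving R2C4 = 2.
4 is placed in column 1; hence R3C1 = 2.
Column 3 now contains 2, which forces R3C3 = 4.
Row 4 now contains 2, so R4C2 = 1.
Column 1 now contains 2, so R1C1 = 1.
Column 2 now contains 1, which forces R1C2 = 2.
2 is placed in column 4, which forces R1C4 = 4.
The full grid is 1 2 3 4 / 3 4 1 2 / 2 3 4 1 / 4 1 2 3.

1 2 3 4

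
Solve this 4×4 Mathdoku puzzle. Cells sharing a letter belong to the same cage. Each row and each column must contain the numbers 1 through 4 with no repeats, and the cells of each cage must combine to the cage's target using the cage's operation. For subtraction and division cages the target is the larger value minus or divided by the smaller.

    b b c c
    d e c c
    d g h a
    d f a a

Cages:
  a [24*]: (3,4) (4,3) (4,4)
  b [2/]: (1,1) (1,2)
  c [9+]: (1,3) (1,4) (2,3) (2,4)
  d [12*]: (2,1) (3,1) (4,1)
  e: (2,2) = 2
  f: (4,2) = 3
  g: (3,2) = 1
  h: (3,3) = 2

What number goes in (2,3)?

Cage e is a single given cell, leaving (2,2) = 2.
Cage g is given, so (3,2) = 1.
Cage h is a single given cell, which forces (3,3) = 2.
F is a freebie, which forces (4,2) = 3.
Row 4 now contains 3, so (4,3) = 4.
Row 4 now contains 4, leaving (4,4) = 2.
Cage b needs two cells with quotient 2, so (1,1) = 2.
Column 2 already has 1; hence (1,2) = 4.
Row 1 now contains 4; hence (1,4) = 1.
Column 4 now contains 1; hence (2,4) = 4.
Cage a has product 24, so (3,4) = 3.
Row 4 now contains 4; hence (4,1) = 1.
1 is placed in row 1, which forces (1,3) = 3.
Row 2 now contains 4, leaving (2,1) = 3.
Cage c needs sum 9; hence (2,3) = 1.
Row 3 now contains 3, so (3,1) = 4.
Filled in: 2 4 3 1 / 3 2 1 4 / 4 1 2 3 / 1 3 4 2.

1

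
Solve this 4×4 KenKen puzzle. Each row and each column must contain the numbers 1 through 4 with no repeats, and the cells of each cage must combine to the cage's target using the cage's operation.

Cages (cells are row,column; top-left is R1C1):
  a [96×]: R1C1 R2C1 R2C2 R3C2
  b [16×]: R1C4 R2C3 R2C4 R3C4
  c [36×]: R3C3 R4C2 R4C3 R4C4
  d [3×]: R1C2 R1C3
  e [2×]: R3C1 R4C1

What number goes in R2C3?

2

Cage b needs product 16, leaving R2C3 = 2.
The 4 cells of cage c must have product 36, leaving R3C3 = 3.
The two cells of cage d must have product 3, so R1C2 = 3.
Column 3 already has 3; hence R1C3 = 1.
Column 2 already has 3; hence R2C2 = 4.
4 is placed in row 2, which forces R2C4 = 1.
Column 2 now contains 4; hence R3C2 = 2.
2 is placed in row 3, so R3C4 = 4.
Column 2 now contains 4, leaving R4C2 = 1.
1 is placed in column 3; hence R4C3 = 4.
4 is placed in column 4; hence R4C4 = 3.
Cage a needs product 96, so R1C1 = 4.
4 is placed in column 4, which forces R1C4 = 2.
4 is placed in row 2, leaving R2C1 = 3.
2 is placed in row 3, leaving R3C1 = 1.
1 is placed in row 4, leaving R4C1 = 2.
The full grid is 4 3 1 2 / 3 4 2 1 / 1 2 3 4 / 2 1 4 3.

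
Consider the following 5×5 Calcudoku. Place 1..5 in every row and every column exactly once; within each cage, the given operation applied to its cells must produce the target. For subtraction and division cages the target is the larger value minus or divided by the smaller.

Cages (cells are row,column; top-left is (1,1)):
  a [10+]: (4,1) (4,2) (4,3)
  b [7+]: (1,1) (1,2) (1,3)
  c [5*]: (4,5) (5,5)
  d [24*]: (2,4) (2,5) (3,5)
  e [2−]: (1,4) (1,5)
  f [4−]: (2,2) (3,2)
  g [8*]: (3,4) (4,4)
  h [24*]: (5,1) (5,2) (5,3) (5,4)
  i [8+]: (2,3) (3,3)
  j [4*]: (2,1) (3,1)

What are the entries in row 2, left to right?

In row 5, 5 can only go at (5,5), so (5,5) = 5.
Column 5 now contains 5, so (4,5) = 1.
Row 1 needs a 3, and only (1,5) is open for it.
The 3 cells of cage d must have product 24, leaving (2,4) = 3.
Row 2 now contains 3; hence (2,3) = 5.
Cage i needs two cells with sum 8, so (3,3) = 3.
3 is placed in column 3, so (4,3) = 2.
Row 4 already has 2; hence (4,4) = 4.
5 is placed in row 2, so (2,2) = 1.
The two cells of cage f must have difference 4, which forces (3,2) = 5.
Column 4 already has 4; hence (3,4) = 2.
Row 3 already has 2, leaving (3,5) = 4.
5 is placed in column 2, leaving (4,2) = 3.
2 is placed in column 4; hence (5,4) = 1.
1 is placed in column 4, so (1,4) = 5.
1 is placed in row 2; hence (2,1) = 4.
4 is placed in column 5, leaving (2,5) = 2.
Row 3 now contains 4, so (3,1) = 1.
Row 4 already has 3; hence (4,1) = 5.
Cage h has product 24, leaving (5,1) = 3.
Cage h needs product 24, leaving (5,2) = 2.
Row 5 already has 1, which forces (5,3) = 4.
Column 1 now contains 1, leaving (1,1) = 2.
Column 2 already has 2, which forces (1,2) = 4.
Column 3 already has 4, leaving (1,3) = 1.
Completed grid: 2 4 1 5 3 / 4 1 5 3 2 / 1 5 3 2 4 / 5 3 2 4 1 / 3 2 4 1 5.

4 1 5 3 2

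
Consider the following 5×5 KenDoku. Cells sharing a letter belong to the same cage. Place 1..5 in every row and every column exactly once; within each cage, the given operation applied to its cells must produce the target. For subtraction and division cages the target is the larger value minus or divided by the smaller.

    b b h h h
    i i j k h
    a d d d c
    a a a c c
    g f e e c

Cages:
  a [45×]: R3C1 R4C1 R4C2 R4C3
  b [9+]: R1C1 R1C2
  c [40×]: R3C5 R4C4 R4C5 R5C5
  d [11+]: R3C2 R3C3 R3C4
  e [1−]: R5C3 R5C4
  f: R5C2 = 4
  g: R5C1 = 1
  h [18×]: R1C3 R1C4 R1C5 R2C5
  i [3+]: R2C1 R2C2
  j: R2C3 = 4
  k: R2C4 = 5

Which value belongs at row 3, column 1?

Cage j is given, leaving R2C3 = 4.
Cage k is a single given cell, which forces R2C4 = 5.
The 4 cells of cage h must have product 18, which forces R2C5 = 3.
Cage a has product 45, leaving R3C1 = 3.
G is a freebie, leaving R5C1 = 1.
Cage f is given, leaving R5C2 = 4.
Cage b needs two cells with sum 9; hence R1C1 = 4.
4 is placed in column 2, leaving R1C2 = 5.
Column 1 now contains 1, leaving R2C1 = 2.
Cage i needs two cells with sum 3; hence R2C2 = 1.
5 is placed in column 2, so R3C2 = 2.
2 is placed in row 3, leaving R3C3 = 5.
Cage d has sum 11, so R3C4 = 4.
Row 3 already has 4, so R3C5 = 1.
Column 1 now contains 1; hence R4C1 = 5.
1 is placed in column 2, which forces R4C2 = 3.
Row 4 now contains 3, leaving R4C3 = 1.
Row 4 already has 1; hence R4C4 = 2.
Row 4 now contains 2; hence R4C5 = 4.
Column 4 already has 2, leaving R5C4 = 3.
The 4 cells of cage h must have product 18, which forces R1C3 = 3.
Column 4 now contains 3, which forces R1C4 = 1.
Column 5 already has 1, so R1C5 = 2.
Row 5 now contains 3; hence R5C3 = 2.
Cage c has product 40, so R5C5 = 5.
Completed grid: 4 5 3 1 2 / 2 1 4 5 3 / 3 2 5 4 1 / 5 3 1 2 4 / 1 4 2 3 5.

3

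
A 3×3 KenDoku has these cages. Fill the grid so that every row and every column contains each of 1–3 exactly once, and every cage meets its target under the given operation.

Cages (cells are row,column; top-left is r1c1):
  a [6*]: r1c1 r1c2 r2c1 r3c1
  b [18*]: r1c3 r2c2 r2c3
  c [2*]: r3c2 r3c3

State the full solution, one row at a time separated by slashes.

2 1 3 / 1 3 2 / 3 2 1

Cage a has product 6, leaving r1c2 = 1.
The 3 cells of cage b must have product 18, which forces r1c3 = 3.
Cage b has product 18, leaving r2c2 = 3.
The 3 cells of cage b must have product 18, which forces r2c3 = 2.
1 is placed in column 2, leaving r3c2 = 2.
Column 3 now contains 2, leaving r3c3 = 1.
Row 1 now contains 3, so r1c1 = 2.
Row 2 now contains 2, so r2c1 = 1.
Row 3 already has 1, which forces r3c1 = 3.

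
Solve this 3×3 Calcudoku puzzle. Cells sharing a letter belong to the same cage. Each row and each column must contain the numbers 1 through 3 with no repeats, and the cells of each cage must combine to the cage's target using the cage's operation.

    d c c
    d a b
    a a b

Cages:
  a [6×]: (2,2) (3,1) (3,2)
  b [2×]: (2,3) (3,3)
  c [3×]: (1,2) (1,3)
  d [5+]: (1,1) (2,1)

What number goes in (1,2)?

In row 1, 2 can only go at (1,1), so (1,1) = 2.
Column 1 already has 2, which forces (2,1) = 3.
3 is placed in column 1, which forces (3,1) = 1.
Row 3 now contains 1; hence (3,3) = 2.
Cage a has product 6, which forces (2,2) = 2.
Column 3 already has 2, which forces (2,3) = 1.
Row 3 already has 2; hence (3,2) = 3.
3 is placed in column 2, so (1,2) = 1.
Column 3 already has 1, which forces (1,3) = 3.
The full grid is 2 1 3 / 3 2 1 / 1 3 2.

1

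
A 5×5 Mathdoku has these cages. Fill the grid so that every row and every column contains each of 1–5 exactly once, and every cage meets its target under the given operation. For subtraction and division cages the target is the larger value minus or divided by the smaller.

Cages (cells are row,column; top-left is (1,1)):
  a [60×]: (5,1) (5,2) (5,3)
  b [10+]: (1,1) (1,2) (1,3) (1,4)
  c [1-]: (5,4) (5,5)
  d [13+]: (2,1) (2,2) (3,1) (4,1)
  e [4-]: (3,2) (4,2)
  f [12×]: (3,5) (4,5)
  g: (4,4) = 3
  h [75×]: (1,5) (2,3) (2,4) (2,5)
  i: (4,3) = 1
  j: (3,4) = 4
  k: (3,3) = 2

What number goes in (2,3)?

Cage h has product 75, so (1,5) = 5.
K is a freebie; hence (3,3) = 2.
J is a freebie, so (3,4) = 4.
Row 3 already has 4, leaving (3,5) = 3.
I is a freebie, which forces (4,3) = 1.
Cage g is a single given cell, leaving (4,4) = 3.
3 is placed in column 5, which forces (4,5) = 4.
Cage h needs product 75, leaving (2,3) = 3.
Cage h needs product 75, which forces (2,4) = 5.
3 is placed in column 5, so (2,5) = 1.
Cage e needs two cells with difference 4, leaving (3,2) = 1.
1 is placed in row 4, leaving (4,2) = 5.
1 is placed in column 5; hence (5,5) = 2.
Column 3 now contains 3, so (1,3) = 4.
The 4 cells of cage d must have sum 13, so (2,1) = 4.
The 4 cells of cage d must have sum 13; hence (2,2) = 2.
Row 3 already has 1, so (3,1) = 5.
Row 4 now contains 5, leaving (4,1) = 2.
Column 1 already has 5; hence (5,1) = 3.
Row 5 now contains 3, which forces (5,2) = 4.
Column 3 now contains 4, leaving (5,3) = 5.
Row 5 now contains 2, so (5,4) = 1.
3 is placed in column 1, so (1,1) = 1.
Column 2 now contains 2; hence (1,2) = 3.
Column 4 now contains 1, so (1,4) = 2.
Completed grid: 1 3 4 2 5 / 4 2 3 5 1 / 5 1 2 4 3 / 2 5 1 3 4 / 3 4 5 1 2.

3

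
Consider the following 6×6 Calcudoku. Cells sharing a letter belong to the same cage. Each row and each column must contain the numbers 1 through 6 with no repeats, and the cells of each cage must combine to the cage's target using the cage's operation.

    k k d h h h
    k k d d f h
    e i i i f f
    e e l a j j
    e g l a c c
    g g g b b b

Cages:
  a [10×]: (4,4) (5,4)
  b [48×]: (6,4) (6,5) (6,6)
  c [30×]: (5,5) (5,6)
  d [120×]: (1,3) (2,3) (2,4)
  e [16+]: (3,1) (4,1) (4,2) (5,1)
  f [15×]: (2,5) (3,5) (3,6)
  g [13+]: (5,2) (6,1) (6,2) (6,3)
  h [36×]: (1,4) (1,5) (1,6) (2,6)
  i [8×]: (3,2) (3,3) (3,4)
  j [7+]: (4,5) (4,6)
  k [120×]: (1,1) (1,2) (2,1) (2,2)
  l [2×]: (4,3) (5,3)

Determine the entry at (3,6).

3

The only place for 6 in row 3 is (3,1).
In column 3, 3 can only go at (6,3), so (6,3) = 3.
The only place for 3 in column 4 is (1,4).
In column 4, 1 can only go at (3,4), so (3,4) = 1.
Cage f has product 15, so (2,5) = 1.
Cage h has product 36; hence (1,6) = 1.
Row 4 needs a 6, and only (4,2) is open for it.
Row 5 needs a 4, and only (5,2) is open for it.
Column 2 already has 4, so (3,2) = 2.
Cage i needs product 8, leaving (3,3) = 4.
2 is placed in column 2, so (1,2) = 5.
Row 1 already has 5; hence (1,3) = 6.
Cage k needs product 120, leaving (2,2) = 3.
Column 3 already has 6, leaving (2,3) = 5.
Cage d needs product 120; hence (2,4) = 4.
Column 2 now contains 5; hence (6,2) = 1.
The 4 cells of cage k must have product 120; hence (1,1) = 4.
The 4 cells of cage h must have product 36, which forces (1,5) = 2.
Row 2 already has 4, which forces (2,1) = 2.
Cage h needs product 36, which forces (2,6) = 6.
6 is placed in column 6; hence (5,6) = 5.
Row 6 now contains 1; hence (6,1) = 5.
Cage f needs product 15, which forces (3,5) = 5.
5 is placed in column 6, leaving (3,6) = 3.
Cage a needs two cells with product 10; hence (4,4) = 5.
Row 5 already has 5; hence (5,4) = 2.
Row 5 already has 5; hence (5,5) = 6.
2 is placed in column 4; hence (6,4) = 6.
Column 5 now contains 6, leaving (6,5) = 4.
Row 6 already has 4, so (6,6) = 2.
Cage l's pair has product 2; hence (4,3) = 2.
Column 5 now contains 4, leaving (4,5) = 3.
2 is placed in column 6; hence (4,6) = 4.
Row 5 now contains 2, leaving (5,3) = 1.
3 is placed in row 4, which forces (4,1) = 1.
1 is placed in row 5, which forces (5,1) = 3.
The full grid is 4 5 6 3 2 1 / 2 3 5 4 1 6 / 6 2 4 1 5 3 / 1 6 2 5 3 4 / 3 4 1 2 6 5 / 5 1 3 6 4 2.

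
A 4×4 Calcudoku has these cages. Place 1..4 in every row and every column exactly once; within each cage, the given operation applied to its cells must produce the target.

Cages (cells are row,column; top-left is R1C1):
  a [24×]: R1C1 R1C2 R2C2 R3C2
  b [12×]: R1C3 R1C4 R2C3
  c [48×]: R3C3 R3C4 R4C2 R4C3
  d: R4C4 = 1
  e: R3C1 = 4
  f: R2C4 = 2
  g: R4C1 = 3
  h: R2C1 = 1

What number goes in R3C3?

H is a freebie, leaving R2C1 = 1.
Cage f is given, so R2C4 = 2.
E is a freebie, so R3C1 = 4.
Cage g is given, so R4C1 = 3.
D is a freebie; hence R4C4 = 1.
Column 1 now contains 3; hence R1C1 = 2.
Cage b needs product 12; hence R1C3 = 1.
The 4 cells of cage c must have product 48, so R3C3 = 2.
Column 4 now contains 1; hence R3C4 = 3.
Cage c has product 48, which forces R4C2 = 2.
The 4 cells of cage c must have product 48, leaving R4C3 = 4.
3 is placed in column 4, so R1C4 = 4.
4 is placed in column 3, leaving R2C3 = 3.
Row 3 already has 3, so R3C2 = 1.
4 is placed in row 1, so R1C2 = 3.
Row 2 already has 3, so R2C2 = 4.
Filled in: 2 3 1 4 / 1 4 3 2 / 4 1 2 3 / 3 2 4 1.

2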